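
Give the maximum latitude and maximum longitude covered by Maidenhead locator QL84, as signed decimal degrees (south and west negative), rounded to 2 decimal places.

25.00, 158.00

Field Q=16, L=11: +16·20° lon, +11·10° lat → SW at lon 140°, lat 20°.
Square 8, 4: +8·2° lon, +4·1° lat → SW at lon 156°, lat 24°.
Cell spans 2° lon × 1° lat. NE corner is SW corner plus one full cell.
latitude 25.00, longitude 158.00.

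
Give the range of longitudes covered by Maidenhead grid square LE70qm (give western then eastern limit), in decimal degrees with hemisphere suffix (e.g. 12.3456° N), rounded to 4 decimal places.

55.3333° E, 55.4167° E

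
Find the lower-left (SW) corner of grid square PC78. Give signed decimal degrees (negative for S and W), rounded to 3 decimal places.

-62.000, 134.000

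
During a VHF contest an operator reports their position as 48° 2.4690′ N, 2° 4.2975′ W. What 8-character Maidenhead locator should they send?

IN88xa19

Offset from 180°W / 90°S: lon 177.92837°, lat 138.04115°.
Field: lon ⌊177.92837/20⌋ = 8 → I; lat ⌊138.04115/10⌋ = 13 → N.
Square: lon ⌊17.92837/2⌋ = 8; lat ⌊8.04115/1⌋ = 8.
Subsquare: lon ⌊1.92837/0.0833333⌋ = 23 → x; lat ⌊0.04115/0.0416667⌋ = 0 → a.
Extended square: lon ⌊0.01171/0.00833333⌋ = 1; lat ⌊0.04115/0.00416667⌋ = 9.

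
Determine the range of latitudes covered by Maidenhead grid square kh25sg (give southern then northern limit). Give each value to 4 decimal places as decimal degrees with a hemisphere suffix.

14.7500° S, 14.7083° S

Field K=10, H=7: +10·20° lon, +7·10° lat → SW at lon 20°, lat -20°.
Square 2, 5: +2·2° lon, +5·1° lat → SW at lon 24°, lat -15°.
Subsquare s=18, g=6: +18·0.0833333° lon, +6·0.0416667° lat → SW at lon 25.5°, lat -14.75°.
Cell spans 0.0833333° lon × 0.0416667° lat.
south 14.7500° S, north 14.7083° S.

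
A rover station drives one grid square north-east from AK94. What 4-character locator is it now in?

Longitude square 9; +1 → 10, wraps to 0, carry into field.
Longitude field A = 0; +1 → 1 = B.
Latitude square 4; +1 → 5.

BK05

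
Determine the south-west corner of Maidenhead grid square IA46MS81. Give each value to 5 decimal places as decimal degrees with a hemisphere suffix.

83.24583° S, 10.93333° W

Field I=8, A=0: +8·20° lon, +0·10° lat → SW at lon -20°, lat -90°.
Square 4, 6: +4·2° lon, +6·1° lat → SW at lon -12°, lat -84°.
Subsquare m=12, s=18: +12·0.0833333° lon, +18·0.0416667° lat → SW at lon -11°, lat -83.25°.
Extended square 8, 1: +8·0.00833333° lon, +1·0.00416667° lat → SW at lon -10.9333°, lat -83.2458°.
latitude 83.24583° S, longitude 10.93333° W.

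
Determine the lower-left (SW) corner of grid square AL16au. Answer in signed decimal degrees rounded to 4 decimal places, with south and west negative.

26.8333, -178.0000

Field A=0, L=11: +0·20° lon, +11·10° lat → SW at lon -180°, lat 20°.
Square 1, 6: +1·2° lon, +6·1° lat → SW at lon -178°, lat 26°.
Subsquare a=0, u=20: +0·0.0833333° lon, +20·0.0416667° lat → SW at lon -178°, lat 26.8333°.
latitude 26.8333, longitude -178.0000.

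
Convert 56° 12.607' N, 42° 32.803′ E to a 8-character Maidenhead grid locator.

Offset from 180°W / 90°S: lon 222.54672°, lat 146.21012°.
Field: 222.54672/20 → 11 → L, 146.21012/10 → 14 → O; chars LO.
Square: 2.54672/2 → 1, 6.21012/1 → 6; chars 16.
Subsquare: 0.54672/0.0833333 → 6 → g, 0.21012/0.0416667 → 5 → f; chars gf.
Extended square: 0.04672/0.00833333 → 5, 0.00178/0.00416667 → 0; chars 50.

LO16gf50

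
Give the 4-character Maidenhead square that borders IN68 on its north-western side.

IN59

Longitude square 6; −1 → 5.
Latitude square 8; +1 → 9.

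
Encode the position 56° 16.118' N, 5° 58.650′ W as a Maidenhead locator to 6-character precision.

IO76ag

Offset from 180°W / 90°S: lon 174.0225°, lat 146.2686°.
Field: 174.0225/20 → 8 → I, 146.2686/10 → 14 → O; chars IO.
Square: 14.0225/2 → 7, 6.2686/1 → 6; chars 76.
Subsquare: 0.0225/0.0833333 → 0 → a, 0.2686/0.0416667 → 6 → g; chars ag.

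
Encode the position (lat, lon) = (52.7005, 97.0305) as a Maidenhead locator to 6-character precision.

Add 180° to longitude and 90° to latitude: 277.0305, 142.7005.
Field: 277.0305/20 → 13 → N, 142.7005/10 → 14 → O; chars NO.
Square: 17.0305/2 → 8, 2.7005/1 → 2; chars 82.
Subsquare: 1.0305/0.0833333 → 12 → m, 0.7005/0.0416667 → 16 → q; chars mq.

NO82mq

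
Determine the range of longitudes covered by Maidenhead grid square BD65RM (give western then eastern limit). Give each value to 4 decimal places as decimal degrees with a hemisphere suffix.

Field B=1, D=3: +1·20° lon, +3·10° lat → SW at lon -160°, lat -60°.
Square 6, 5: +6·2° lon, +5·1° lat → SW at lon -148°, lat -55°.
Subsquare r=17, m=12: +17·0.0833333° lon, +12·0.0416667° lat → SW at lon -146.583°, lat -54.5°.
Cell spans 0.0833333° lon × 0.0416667° lat.
west 146.5833° W, east 146.5000° W.

146.5833° W, 146.5000° W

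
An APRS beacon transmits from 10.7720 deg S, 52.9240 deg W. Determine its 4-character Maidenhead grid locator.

Add 180° to longitude and 90° to latitude: 127.08, 79.23.
Field: 127.08/20 → 6 → G, 79.23/10 → 7 → H; chars GH.
Square: 7.08/2 → 3, 9.23/1 → 9; chars 39.

GH39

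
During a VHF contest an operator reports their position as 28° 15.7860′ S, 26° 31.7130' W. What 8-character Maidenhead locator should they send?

Shift to the Maidenhead origin (180°W, 90°S): lon 153.47145, lat 61.73690.
Field: lon ⌊153.47145/20⌋ = 7 → H; lat ⌊61.73690/10⌋ = 6 → G.
Square: lon ⌊13.47145/2⌋ = 6; lat ⌊1.73690/1⌋ = 1.
Subsquare: lon ⌊1.47145/0.0833333⌋ = 17 → r; lat ⌊0.73690/0.0416667⌋ = 17 → r.
Extended square: lon ⌊0.05478/0.00833333⌋ = 6; lat ⌊0.02857/0.00416667⌋ = 6.

HG61rr66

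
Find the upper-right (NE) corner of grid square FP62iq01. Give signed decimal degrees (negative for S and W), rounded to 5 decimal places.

62.67500, -67.32500

Field F=5, P=15: +5·20° lon, +15·10° lat → SW at lon -80°, lat 60°.
Square 6, 2: +6·2° lon, +2·1° lat → SW at lon -68°, lat 62°.
Subsquare i=8, q=16: +8·0.0833333° lon, +16·0.0416667° lat → SW at lon -67.3333°, lat 62.6667°.
Extended square 0, 1: +0·0.00833333° lon, +1·0.00416667° lat → SW at lon -67.3333°, lat 62.6708°.
Cell spans 0.00833333° lon × 0.00416667° lat. NE corner is SW corner plus one full cell.
latitude 62.67500, longitude -67.32500.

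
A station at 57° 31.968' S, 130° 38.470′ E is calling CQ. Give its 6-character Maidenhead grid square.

PD52hl

Shift to the Maidenhead origin (180°W, 90°S): lon 310.6412, lat 32.4672.
Field: 310.6412/20 → 15 → P, 32.4672/10 → 3 → D; chars PD.
Square: 10.6412/2 → 5, 2.4672/1 → 2; chars 52.
Subsquare: 0.6412/0.0833333 → 7 → h, 0.4672/0.0416667 → 11 → l; chars hl.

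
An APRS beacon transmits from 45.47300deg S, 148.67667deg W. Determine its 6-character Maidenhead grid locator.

BE54pm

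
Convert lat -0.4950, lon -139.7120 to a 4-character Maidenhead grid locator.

Shift to the Maidenhead origin (180°W, 90°S): lon 40.29, lat 89.50.
Field: lon ⌊40.29/20⌋ = 2 → C; lat ⌊89.50/10⌋ = 8 → I.
Square: lon ⌊0.29/2⌋ = 0; lat ⌊9.50/1⌋ = 9.

CI09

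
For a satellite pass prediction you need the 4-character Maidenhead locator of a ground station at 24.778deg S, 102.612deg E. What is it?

Add 180° to longitude and 90° to latitude: 282.61, 65.22.
Field: 282.61/20 → 14 → O, 65.22/10 → 6 → G; chars OG.
Square: 2.61/2 → 1, 5.22/1 → 5; chars 15.

OG15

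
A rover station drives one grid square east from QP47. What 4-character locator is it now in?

Longitude square 4; +1 → 5.
The latitude characters are unchanged.

QP57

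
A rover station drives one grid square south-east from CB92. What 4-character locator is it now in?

DB01

Longitude square 9; +1 → 10, wraps to 0, carry into field.
Longitude field C = 2; +1 → 3 = D.
Latitude square 2; −1 → 1.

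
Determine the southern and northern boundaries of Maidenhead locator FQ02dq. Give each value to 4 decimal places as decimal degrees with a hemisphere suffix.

72.6667° N, 72.7083° N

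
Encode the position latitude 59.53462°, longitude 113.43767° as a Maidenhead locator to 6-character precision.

OO69rm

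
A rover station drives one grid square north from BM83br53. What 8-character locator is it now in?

BM83br54

Latitude extended square 3; +1 → 4.
The longitude characters are unchanged.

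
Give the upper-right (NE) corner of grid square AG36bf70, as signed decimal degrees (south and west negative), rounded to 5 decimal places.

Field A=0, G=6: +0·20° lon, +6·10° lat → SW at lon -180°, lat -30°.
Square 3, 6: +3·2° lon, +6·1° lat → SW at lon -174°, lat -24°.
Subsquare b=1, f=5: +1·0.0833333° lon, +5·0.0416667° lat → SW at lon -173.917°, lat -23.7917°.
Extended square 7, 0: +7·0.00833333° lon, +0·0.00416667° lat → SW at lon -173.858°, lat -23.7917°.
Cell spans 0.00833333° lon × 0.00416667° lat. NE corner is SW corner plus one full cell.
latitude -23.78750, longitude -173.85000.

-23.78750, -173.85000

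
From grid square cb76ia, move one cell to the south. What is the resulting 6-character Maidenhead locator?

Latitude subsquare a = 0; −1 → -1, wraps to 23 = x, carry into square.
Latitude square 6; −1 → 5.
The longitude characters are unchanged.

CB75ix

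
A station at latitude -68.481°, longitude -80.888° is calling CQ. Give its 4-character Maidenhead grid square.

EC91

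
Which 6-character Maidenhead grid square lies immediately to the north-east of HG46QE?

Longitude subsquare q = 16; +1 → 17 = r.
Latitude subsquare e = 4; +1 → 5 = f.

HG46rf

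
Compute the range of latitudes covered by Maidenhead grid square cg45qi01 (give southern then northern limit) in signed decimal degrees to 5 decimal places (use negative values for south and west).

Field C=2, G=6: +2·20° lon, +6·10° lat → SW at lon -140°, lat -30°.
Square 4, 5: +4·2° lon, +5·1° lat → SW at lon -132°, lat -25°.
Subsquare q=16, i=8: +16·0.0833333° lon, +8·0.0416667° lat → SW at lon -130.667°, lat -24.6667°.
Extended square 0, 1: +0·0.00833333° lon, +1·0.00416667° lat → SW at lon -130.667°, lat -24.6625°.
Cell spans 0.00833333° lon × 0.00416667° lat.
south -24.66250, north -24.65833.

-24.66250, -24.65833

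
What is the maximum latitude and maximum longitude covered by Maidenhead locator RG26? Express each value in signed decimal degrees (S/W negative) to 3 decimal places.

-23.000, 166.000

Field R=17, G=6: +17·20° lon, +6·10° lat → SW at lon 160°, lat -30°.
Square 2, 6: +2·2° lon, +6·1° lat → SW at lon 164°, lat -24°.
Cell spans 2° lon × 1° lat. NE corner is SW corner plus one full cell.
latitude -23.000, longitude 166.000.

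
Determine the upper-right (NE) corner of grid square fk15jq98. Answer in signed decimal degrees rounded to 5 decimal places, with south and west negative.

Field F=5, K=10: +5·20° lon, +10·10° lat → SW at lon -80°, lat 10°.
Square 1, 5: +1·2° lon, +5·1° lat → SW at lon -78°, lat 15°.
Subsquare j=9, q=16: +9·0.0833333° lon, +16·0.0416667° lat → SW at lon -77.25°, lat 15.6667°.
Extended square 9, 8: +9·0.00833333° lon, +8·0.00416667° lat → SW at lon -77.175°, lat 15.7°.
Cell spans 0.00833333° lon × 0.00416667° lat. NE corner is SW corner plus one full cell.
latitude 15.70417, longitude -77.16667.

15.70417, -77.16667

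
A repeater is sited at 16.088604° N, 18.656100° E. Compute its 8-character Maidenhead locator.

Shift to the Maidenhead origin (180°W, 90°S): lon 198.65610, lat 106.08860.
Field (20°×10°, letters A–R): 198.65610/20 → 9 → J, 106.08860/10 → 10 → K; chars JK.
Square (2°×1°, digits 0–9): 18.65610/2 → 9, 6.08860/1 → 6; chars 96.
Subsquare (5′×2.5′, letters a–x): 0.65610/0.0833333 → 7 → h, 0.08860/0.0416667 → 2 → c; chars hc.
Extended square (30″×15″, digits 0–9): 0.07277/0.00833333 → 8, 0.00527/0.00416667 → 1; chars 81.

JK96hc81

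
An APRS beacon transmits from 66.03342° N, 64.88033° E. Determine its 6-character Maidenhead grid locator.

Add 180° to longitude and 90° to latitude: 244.8803, 156.0334.
Field: lon ⌊244.8803/20⌋ = 12 → M; lat ⌊156.0334/10⌋ = 15 → P.
Square: lon ⌊4.8803/2⌋ = 2; lat ⌊6.0334/1⌋ = 6.
Subsquare: lon ⌊0.8803/0.0833333⌋ = 10 → k; lat ⌊0.0334/0.0416667⌋ = 0 → a.

MP26ka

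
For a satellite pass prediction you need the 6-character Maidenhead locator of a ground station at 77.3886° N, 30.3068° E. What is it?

KQ57dj

Add 180° to longitude and 90° to latitude: 210.3068, 167.3886.
Field: lon ⌊210.3068/20⌋ = 10 → K; lat ⌊167.3886/10⌋ = 16 → Q.
Square: lon ⌊10.3068/2⌋ = 5; lat ⌊7.3886/1⌋ = 7.
Subsquare: lon ⌊0.3068/0.0833333⌋ = 3 → d; lat ⌊0.3886/0.0416667⌋ = 9 → j.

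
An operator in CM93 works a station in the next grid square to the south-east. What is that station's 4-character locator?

DM02

Longitude square 9; +1 → 10, wraps to 0, carry into field.
Longitude field C = 2; +1 → 3 = D.
Latitude square 3; −1 → 2.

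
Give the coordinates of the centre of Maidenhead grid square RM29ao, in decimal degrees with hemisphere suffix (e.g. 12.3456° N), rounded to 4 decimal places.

Field R=17, M=12: +17·20° lon, +12·10° lat → SW at lon 160°, lat 30°.
Square 2, 9: +2·2° lon, +9·1° lat → SW at lon 164°, lat 39°.
Subsquare a=0, o=14: +0·0.0833333° lon, +14·0.0416667° lat → SW at lon 164°, lat 39.5833°.
Cell spans 0.0833333° lon × 0.0416667° lat. Centre is SW corner plus half of each.
latitude 39.6042° N, longitude 164.0417° E.

39.6042° N, 164.0417° E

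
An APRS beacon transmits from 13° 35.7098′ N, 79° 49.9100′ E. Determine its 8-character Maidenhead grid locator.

Shift to the Maidenhead origin (180°W, 90°S): lon 259.83183, lat 103.59516.
Field (20°×10°, letters A–R): 259.83183/20 → 12 → M, 103.59516/10 → 10 → K; chars MK.
Square (2°×1°, digits 0–9): 19.83183/2 → 9, 3.59516/1 → 3; chars 93.
Subsquare (5′×2.5′, letters a–x): 1.83183/0.0833333 → 21 → v, 0.59516/0.0416667 → 14 → o; chars vo.
Extended square (30″×15″, digits 0–9): 0.08183/0.00833333 → 9, 0.01183/0.00416667 → 2; chars 92.

MK93vo92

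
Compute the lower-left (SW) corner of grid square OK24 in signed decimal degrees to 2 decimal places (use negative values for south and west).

14.00, 104.00

Field O=14, K=10: +14·20° lon, +10·10° lat → SW at lon 100°, lat 10°.
Square 2, 4: +2·2° lon, +4·1° lat → SW at lon 104°, lat 14°.
latitude 14.00, longitude 104.00.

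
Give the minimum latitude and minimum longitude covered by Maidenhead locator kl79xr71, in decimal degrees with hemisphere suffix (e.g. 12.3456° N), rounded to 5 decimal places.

Field K=10, L=11: +10·20° lon, +11·10° lat → SW at lon 20°, lat 20°.
Square 7, 9: +7·2° lon, +9·1° lat → SW at lon 34°, lat 29°.
Subsquare x=23, r=17: +23·0.0833333° lon, +17·0.0416667° lat → SW at lon 35.9167°, lat 29.7083°.
Extended square 7, 1: +7·0.00833333° lon, +1·0.00416667° lat → SW at lon 35.975°, lat 29.7125°.
latitude 29.71250° N, longitude 35.97500° E.

29.71250° N, 35.97500° E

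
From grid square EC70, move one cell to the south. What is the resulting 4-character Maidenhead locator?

EB79

Latitude square 0; −1 → -1, wraps to 9, carry into field.
Latitude field C = 2; −1 → 1 = B.
The longitude characters are unchanged.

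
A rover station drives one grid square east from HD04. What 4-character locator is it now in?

HD14

Longitude square 0; +1 → 1.
The latitude characters are unchanged.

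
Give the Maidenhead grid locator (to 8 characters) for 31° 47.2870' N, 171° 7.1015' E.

RM51ns49

Offset from 180°W / 90°S: lon 351.11836°, lat 121.78812°.
Field (20°×10°, letters A–R): lon ⌊351.11836/20⌋ = 17 → R; lat ⌊121.78812/10⌋ = 12 → M.
Square (2°×1°, digits 0–9): lon ⌊11.11836/2⌋ = 5; lat ⌊1.78812/1⌋ = 1.
Subsquare (5′×2.5′, letters a–x): lon ⌊1.11836/0.0833333⌋ = 13 → n; lat ⌊0.78812/0.0416667⌋ = 18 → s.
Extended square (30″×15″, digits 0–9): lon ⌊0.03502/0.00833333⌋ = 4; lat ⌊0.03812/0.00416667⌋ = 9.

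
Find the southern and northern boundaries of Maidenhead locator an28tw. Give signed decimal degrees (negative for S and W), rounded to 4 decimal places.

48.9167, 48.9583

Field A=0, N=13: +0·20° lon, +13·10° lat → SW at lon -180°, lat 40°.
Square 2, 8: +2·2° lon, +8·1° lat → SW at lon -176°, lat 48°.
Subsquare t=19, w=22: +19·0.0833333° lon, +22·0.0416667° lat → SW at lon -174.417°, lat 48.9167°.
Cell spans 0.0833333° lon × 0.0416667° lat.
south 48.9167, north 48.9583.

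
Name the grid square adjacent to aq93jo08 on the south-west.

Longitude extended square 0; −1 → -1, wraps to 9, carry into subsquare.
Longitude subsquare j = 9; −1 → 8 = i.
Latitude extended square 8; −1 → 7.

AQ93io97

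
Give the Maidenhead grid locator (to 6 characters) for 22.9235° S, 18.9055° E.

JG97kb

Offset from 180°W / 90°S: lon 198.9055°, lat 67.0765°.
Field: 198.9055/20 → 9 → J, 67.0765/10 → 6 → G; chars JG.
Square: 18.9055/2 → 9, 7.0765/1 → 7; chars 97.
Subsquare: 0.9055/0.0833333 → 10 → k, 0.0765/0.0416667 → 1 → b; chars kb.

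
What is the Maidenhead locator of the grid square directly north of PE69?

PF60

Latitude square 9; +1 → 10, wraps to 0, carry into field.
Latitude field E = 4; +1 → 5 = F.
The longitude characters are unchanged.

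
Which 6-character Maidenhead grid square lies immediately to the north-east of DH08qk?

DH08rl

Longitude subsquare q = 16; +1 → 17 = r.
Latitude subsquare k = 10; +1 → 11 = l.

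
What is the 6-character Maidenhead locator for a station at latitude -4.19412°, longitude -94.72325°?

EI25pt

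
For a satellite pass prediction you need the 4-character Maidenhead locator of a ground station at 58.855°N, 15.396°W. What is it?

Offset from 180°W / 90°S: lon 164.60°, lat 148.85°.
Field: lon ⌊164.60/20⌋ = 8 → I; lat ⌊148.85/10⌋ = 14 → O.
Square: lon ⌊4.60/2⌋ = 2; lat ⌊8.85/1⌋ = 8.

IO28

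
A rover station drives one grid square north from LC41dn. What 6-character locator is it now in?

Latitude subsquare n = 13; +1 → 14 = o.
The longitude characters are unchanged.

LC41do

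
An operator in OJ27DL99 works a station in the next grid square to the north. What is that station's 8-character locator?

Latitude extended square 9; +1 → 10, wraps to 0, carry into subsquare.
Latitude subsquare l = 11; +1 → 12 = m.
The longitude characters are unchanged.

OJ27dm90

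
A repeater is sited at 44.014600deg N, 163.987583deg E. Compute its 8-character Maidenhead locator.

RN14xa83

Add 180° to longitude and 90° to latitude: 343.98758, 134.01460.
Field (20°×10°, letters A–R): lon ⌊343.98758/20⌋ = 17 → R; lat ⌊134.01460/10⌋ = 13 → N.
Square (2°×1°, digits 0–9): lon ⌊3.98758/2⌋ = 1; lat ⌊4.01460/1⌋ = 4.
Subsquare (5′×2.5′, letters a–x): lon ⌊1.98758/0.0833333⌋ = 23 → x; lat ⌊0.01460/0.0416667⌋ = 0 → a.
Extended square (30″×15″, digits 0–9): lon ⌊0.07092/0.00833333⌋ = 8; lat ⌊0.01460/0.00416667⌋ = 3.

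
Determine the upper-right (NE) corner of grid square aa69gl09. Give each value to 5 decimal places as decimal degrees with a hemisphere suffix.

Field A=0, A=0: +0·20° lon, +0·10° lat → SW at lon -180°, lat -90°.
Square 6, 9: +6·2° lon, +9·1° lat → SW at lon -168°, lat -81°.
Subsquare g=6, l=11: +6·0.0833333° lon, +11·0.0416667° lat → SW at lon -167.5°, lat -80.5417°.
Extended square 0, 9: +0·0.00833333° lon, +9·0.00416667° lat → SW at lon -167.5°, lat -80.5042°.
Cell spans 0.00833333° lon × 0.00416667° lat. NE corner is SW corner plus one full cell.
latitude 80.50000° S, longitude 167.49167° W.

80.50000° S, 167.49167° W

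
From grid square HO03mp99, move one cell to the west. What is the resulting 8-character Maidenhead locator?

HO03mp89

Longitude extended square 9; −1 → 8.
The latitude characters are unchanged.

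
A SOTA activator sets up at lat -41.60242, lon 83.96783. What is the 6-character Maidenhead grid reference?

NE18xj

Offset from 180°W / 90°S: lon 263.9678°, lat 48.3976°.
Field: lon ⌊263.9678/20⌋ = 13 → N; lat ⌊48.3976/10⌋ = 4 → E.
Square: lon ⌊3.9678/2⌋ = 1; lat ⌊8.3976/1⌋ = 8.
Subsquare: lon ⌊1.9678/0.0833333⌋ = 23 → x; lat ⌊0.3976/0.0416667⌋ = 9 → j.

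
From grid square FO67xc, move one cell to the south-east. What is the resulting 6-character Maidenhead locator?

Longitude subsquare x = 23; +1 → 24, wraps to 0 = a, carry into square.
Longitude square 6; +1 → 7.
Latitude subsquare c = 2; −1 → 1 = b.

FO77ab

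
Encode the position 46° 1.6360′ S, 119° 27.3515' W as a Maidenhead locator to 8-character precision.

Offset from 180°W / 90°S: lon 60.54414°, lat 43.97273°.
Field (20°×10°, letters A–R): 60.54414/20 → 3 → D, 43.97273/10 → 4 → E; chars DE.
Square (2°×1°, digits 0–9): 0.54414/2 → 0, 3.97273/1 → 3; chars 03.
Subsquare (5′×2.5′, letters a–x): 0.54414/0.0833333 → 6 → g, 0.97273/0.0416667 → 23 → x; chars gx.
Extended square (30″×15″, digits 0–9): 0.04414/0.00833333 → 5, 0.01440/0.00416667 → 3; chars 53.

DE03gx53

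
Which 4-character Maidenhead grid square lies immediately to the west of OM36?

OM26

Longitude square 3; −1 → 2.
The latitude characters are unchanged.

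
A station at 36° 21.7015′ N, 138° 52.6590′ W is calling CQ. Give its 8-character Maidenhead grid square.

Add 180° to longitude and 90° to latitude: 41.12235, 126.36169.
Field: 41.12235/20 → 2 → C, 126.36169/10 → 12 → M; chars CM.
Square: 1.12235/2 → 0, 6.36169/1 → 6; chars 06.
Subsquare: 1.12235/0.0833333 → 13 → n, 0.36169/0.0416667 → 8 → i; chars ni.
Extended square: 0.03902/0.00833333 → 4, 0.02836/0.00416667 → 6; chars 46.

CM06ni46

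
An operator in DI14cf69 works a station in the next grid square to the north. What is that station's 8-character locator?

DI14cg60

Latitude extended square 9; +1 → 10, wraps to 0, carry into subsquare.
Latitude subsquare f = 5; +1 → 6 = g.
The longitude characters are unchanged.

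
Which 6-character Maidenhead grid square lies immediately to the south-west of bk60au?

Longitude subsquare a = 0; −1 → -1, wraps to 23 = x, carry into square.
Longitude square 6; −1 → 5.
Latitude subsquare u = 20; −1 → 19 = t.

BK50xt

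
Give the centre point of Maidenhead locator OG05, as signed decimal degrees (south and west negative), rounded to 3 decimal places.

-24.500, 101.000

Field O=14, G=6: +14·20° lon, +6·10° lat → SW at lon 100°, lat -30°.
Square 0, 5: +0·2° lon, +5·1° lat → SW at lon 100°, lat -25°.
Cell spans 2° lon × 1° lat. Centre is SW corner plus half of each.
latitude -24.500, longitude 101.000.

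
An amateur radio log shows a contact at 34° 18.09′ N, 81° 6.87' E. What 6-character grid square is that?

NM04nh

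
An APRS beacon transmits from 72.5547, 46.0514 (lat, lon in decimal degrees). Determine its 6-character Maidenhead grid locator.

Offset from 180°W / 90°S: lon 226.0514°, lat 162.5547°.
Field: lon ⌊226.0514/20⌋ = 11 → L; lat ⌊162.5547/10⌋ = 16 → Q.
Square: lon ⌊6.0514/2⌋ = 3; lat ⌊2.5547/1⌋ = 2.
Subsquare: lon ⌊0.0514/0.0833333⌋ = 0 → a; lat ⌊0.5547/0.0416667⌋ = 13 → n.

LQ32an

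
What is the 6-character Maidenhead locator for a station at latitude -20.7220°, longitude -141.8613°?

BG99bg

Offset from 180°W / 90°S: lon 38.1387°, lat 69.2780°.
Field (20°×10°, letters A–R): lon ⌊38.1387/20⌋ = 1 → B; lat ⌊69.2780/10⌋ = 6 → G.
Square (2°×1°, digits 0–9): lon ⌊18.1387/2⌋ = 9; lat ⌊9.2780/1⌋ = 9.
Subsquare (5′×2.5′, letters a–x): lon ⌊0.1387/0.0833333⌋ = 1 → b; lat ⌊0.2780/0.0416667⌋ = 6 → g.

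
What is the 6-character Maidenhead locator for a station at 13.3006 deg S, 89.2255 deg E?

NH46oq

Offset from 180°W / 90°S: lon 269.2255°, lat 76.6994°.
Field: 269.2255/20 → 13 → N, 76.6994/10 → 7 → H; chars NH.
Square: 9.2255/2 → 4, 6.6994/1 → 6; chars 46.
Subsquare: 1.2255/0.0833333 → 14 → o, 0.6994/0.0416667 → 16 → q; chars oq.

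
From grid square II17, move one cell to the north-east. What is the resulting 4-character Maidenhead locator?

Longitude square 1; +1 → 2.
Latitude square 7; +1 → 8.

II28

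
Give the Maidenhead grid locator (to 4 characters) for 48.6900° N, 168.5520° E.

RN48

Shift to the Maidenhead origin (180°W, 90°S): lon 348.55, lat 138.69.
Field (20°×10°, letters A–R): 348.55/20 → 17 → R, 138.69/10 → 13 → N; chars RN.
Square (2°×1°, digits 0–9): 8.55/2 → 4, 8.69/1 → 8; chars 48.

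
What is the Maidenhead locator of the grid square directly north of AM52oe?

Latitude subsquare e = 4; +1 → 5 = f.
The longitude characters are unchanged.

AM52of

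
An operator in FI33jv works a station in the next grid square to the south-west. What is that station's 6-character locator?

FI33iu

Longitude subsquare j = 9; −1 → 8 = i.
Latitude subsquare v = 21; −1 → 20 = u.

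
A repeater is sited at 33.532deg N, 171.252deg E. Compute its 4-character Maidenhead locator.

RM53

Shift to the Maidenhead origin (180°W, 90°S): lon 351.25, lat 123.53.
Field: lon ⌊351.25/20⌋ = 17 → R; lat ⌊123.53/10⌋ = 12 → M.
Square: lon ⌊11.25/2⌋ = 5; lat ⌊3.53/1⌋ = 3.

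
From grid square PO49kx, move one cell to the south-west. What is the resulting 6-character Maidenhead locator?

PO49jw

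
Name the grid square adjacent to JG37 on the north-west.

JG28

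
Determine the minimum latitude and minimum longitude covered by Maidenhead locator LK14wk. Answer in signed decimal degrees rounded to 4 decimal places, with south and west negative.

14.4167, 43.8333

Field L=11, K=10: +11·20° lon, +10·10° lat → SW at lon 40°, lat 10°.
Square 1, 4: +1·2° lon, +4·1° lat → SW at lon 42°, lat 14°.
Subsquare w=22, k=10: +22·0.0833333° lon, +10·0.0416667° lat → SW at lon 43.8333°, lat 14.4167°.
latitude 14.4167, longitude 43.8333.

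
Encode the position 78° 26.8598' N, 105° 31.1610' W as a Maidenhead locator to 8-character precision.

DQ78fk77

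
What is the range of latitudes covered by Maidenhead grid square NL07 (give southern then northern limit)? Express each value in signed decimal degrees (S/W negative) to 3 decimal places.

27.000, 28.000

Field N=13, L=11: +13·20° lon, +11·10° lat → SW at lon 80°, lat 20°.
Square 0, 7: +0·2° lon, +7·1° lat → SW at lon 80°, lat 27°.
Cell spans 2° lon × 1° lat.
south 27.000, north 28.000.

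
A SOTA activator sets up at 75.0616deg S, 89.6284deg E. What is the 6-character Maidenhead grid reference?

NB44tw

Shift to the Maidenhead origin (180°W, 90°S): lon 269.6284, lat 14.9384.
Field: 269.6284/20 → 13 → N, 14.9384/10 → 1 → B; chars NB.
Square: 9.6284/2 → 4, 4.9384/1 → 4; chars 44.
Subsquare: 1.6284/0.0833333 → 19 → t, 0.9384/0.0416667 → 22 → w; chars tw.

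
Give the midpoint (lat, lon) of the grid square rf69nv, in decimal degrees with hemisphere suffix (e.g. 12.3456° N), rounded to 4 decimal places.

30.1042° S, 173.1250° E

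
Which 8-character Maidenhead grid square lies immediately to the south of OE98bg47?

OE98bg46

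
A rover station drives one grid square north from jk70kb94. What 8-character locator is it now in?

Latitude extended square 4; +1 → 5.
The longitude characters are unchanged.

JK70kb95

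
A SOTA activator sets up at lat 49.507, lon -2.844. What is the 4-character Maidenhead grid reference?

IN89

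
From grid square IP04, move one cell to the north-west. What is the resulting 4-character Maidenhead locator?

Longitude square 0; −1 → -1, wraps to 9, carry into field.
Longitude field I = 8; −1 → 7 = H.
Latitude square 4; +1 → 5.

HP95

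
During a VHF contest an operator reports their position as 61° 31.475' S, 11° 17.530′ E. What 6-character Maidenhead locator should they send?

JC58pl

Offset from 180°W / 90°S: lon 191.2922°, lat 28.4754°.
Field: 191.2922/20 → 9 → J, 28.4754/10 → 2 → C; chars JC.
Square: 11.2922/2 → 5, 8.4754/1 → 8; chars 58.
Subsquare: 1.2922/0.0833333 → 15 → p, 0.4754/0.0416667 → 11 → l; chars pl.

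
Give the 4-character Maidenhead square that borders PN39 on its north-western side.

Longitude square 3; −1 → 2.
Latitude square 9; +1 → 10, wraps to 0, carry into field.
Latitude field N = 13; +1 → 14 = O.

PO20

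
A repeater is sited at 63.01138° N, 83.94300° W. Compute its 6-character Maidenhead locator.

Offset from 180°W / 90°S: lon 96.0570°, lat 153.0114°.
Field (20°×10°, letters A–R): lon ⌊96.0570/20⌋ = 4 → E; lat ⌊153.0114/10⌋ = 15 → P.
Square (2°×1°, digits 0–9): lon ⌊16.0570/2⌋ = 8; lat ⌊3.0114/1⌋ = 3.
Subsquare (5′×2.5′, letters a–x): lon ⌊0.0570/0.0833333⌋ = 0 → a; lat ⌊0.0114/0.0416667⌋ = 0 → a.

EP83aa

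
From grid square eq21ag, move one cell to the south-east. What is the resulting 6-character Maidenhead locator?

EQ21bf

Longitude subsquare a = 0; +1 → 1 = b.
Latitude subsquare g = 6; −1 → 5 = f.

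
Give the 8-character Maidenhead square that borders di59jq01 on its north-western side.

Longitude extended square 0; −1 → -1, wraps to 9, carry into subsquare.
Longitude subsquare j = 9; −1 → 8 = i.
Latitude extended square 1; +1 → 2.

DI59iq92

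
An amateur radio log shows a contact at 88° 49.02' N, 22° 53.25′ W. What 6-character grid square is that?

HR88nt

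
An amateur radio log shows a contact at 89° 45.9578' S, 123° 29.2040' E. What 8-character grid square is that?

Add 180° to longitude and 90° to latitude: 303.48673, 0.23404.
Field (20°×10°, letters A–R): lon ⌊303.48673/20⌋ = 15 → P; lat ⌊0.23404/10⌋ = 0 → A.
Square (2°×1°, digits 0–9): lon ⌊3.48673/2⌋ = 1; lat ⌊0.23404/1⌋ = 0.
Subsquare (5′×2.5′, letters a–x): lon ⌊1.48673/0.0833333⌋ = 17 → r; lat ⌊0.23404/0.0416667⌋ = 5 → f.
Extended square (30″×15″, digits 0–9): lon ⌊0.07007/0.00833333⌋ = 8; lat ⌊0.02570/0.00416667⌋ = 6.

PA10rf86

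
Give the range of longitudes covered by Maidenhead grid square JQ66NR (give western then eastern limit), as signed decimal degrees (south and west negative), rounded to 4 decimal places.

Field J=9, Q=16: +9·20° lon, +16·10° lat → SW at lon 0°, lat 70°.
Square 6, 6: +6·2° lon, +6·1° lat → SW at lon 12°, lat 76°.
Subsquare n=13, r=17: +13·0.0833333° lon, +17·0.0416667° lat → SW at lon 13.0833°, lat 76.7083°.
Cell spans 0.0833333° lon × 0.0416667° lat.
west 13.0833, east 13.1667.

13.0833, 13.1667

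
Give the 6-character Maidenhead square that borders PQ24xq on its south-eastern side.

PQ34ap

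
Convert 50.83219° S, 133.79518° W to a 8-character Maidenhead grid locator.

CD39ce40

Offset from 180°W / 90°S: lon 46.20482°, lat 39.16781°.
Field: 46.20482/20 → 2 → C, 39.16781/10 → 3 → D; chars CD.
Square: 6.20482/2 → 3, 9.16781/1 → 9; chars 39.
Subsquare: 0.20482/0.0833333 → 2 → c, 0.16781/0.0416667 → 4 → e; chars ce.
Extended square: 0.03815/0.00833333 → 4, 0.00114/0.00416667 → 0; chars 40.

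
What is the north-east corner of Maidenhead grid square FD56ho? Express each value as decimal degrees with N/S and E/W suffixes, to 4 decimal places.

53.3750° S, 69.3333° W

Field F=5, D=3: +5·20° lon, +3·10° lat → SW at lon -80°, lat -60°.
Square 5, 6: +5·2° lon, +6·1° lat → SW at lon -70°, lat -54°.
Subsquare h=7, o=14: +7·0.0833333° lon, +14·0.0416667° lat → SW at lon -69.4167°, lat -53.4167°.
Cell spans 0.0833333° lon × 0.0416667° lat. NE corner is SW corner plus one full cell.
latitude 53.3750° S, longitude 69.3333° W.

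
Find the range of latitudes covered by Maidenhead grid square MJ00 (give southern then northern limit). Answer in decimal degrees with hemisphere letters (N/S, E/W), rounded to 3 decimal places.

0.000° N, 1.000° N

Field M=12, J=9: +12·20° lon, +9·10° lat → SW at lon 60°, lat 0°.
Square 0, 0: +0·2° lon, +0·1° lat → SW at lon 60°, lat 0°.
Cell spans 2° lon × 1° lat.
south 0.000° N, north 1.000° N.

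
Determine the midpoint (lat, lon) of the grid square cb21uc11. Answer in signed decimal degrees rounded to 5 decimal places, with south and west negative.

-78.91042, -134.32083

Field C=2, B=1: +2·20° lon, +1·10° lat → SW at lon -140°, lat -80°.
Square 2, 1: +2·2° lon, +1·1° lat → SW at lon -136°, lat -79°.
Subsquare u=20, c=2: +20·0.0833333° lon, +2·0.0416667° lat → SW at lon -134.333°, lat -78.9167°.
Extended square 1, 1: +1·0.00833333° lon, +1·0.00416667° lat → SW at lon -134.325°, lat -78.9125°.
Cell spans 0.00833333° lon × 0.00416667° lat. Centre is SW corner plus half of each.
latitude -78.91042, longitude -134.32083.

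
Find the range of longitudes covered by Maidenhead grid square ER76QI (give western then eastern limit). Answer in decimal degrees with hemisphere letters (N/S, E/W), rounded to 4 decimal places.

Field E=4, R=17: +4·20° lon, +17·10° lat → SW at lon -100°, lat 80°.
Square 7, 6: +7·2° lon, +6·1° lat → SW at lon -86°, lat 86°.
Subsquare q=16, i=8: +16·0.0833333° lon, +8·0.0416667° lat → SW at lon -84.6667°, lat 86.3333°.
Cell spans 0.0833333° lon × 0.0416667° lat.
west 84.6667° W, east 84.5833° W.

84.6667° W, 84.5833° W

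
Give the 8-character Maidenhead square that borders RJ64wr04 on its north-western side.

Longitude extended square 0; −1 → -1, wraps to 9, carry into subsquare.
Longitude subsquare w = 22; −1 → 21 = v.
Latitude extended square 4; +1 → 5.

RJ64vr95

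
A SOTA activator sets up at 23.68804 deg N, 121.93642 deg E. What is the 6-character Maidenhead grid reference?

PL03xq

Shift to the Maidenhead origin (180°W, 90°S): lon 301.9364, lat 113.6880.
Field (20°×10°, letters A–R): lon ⌊301.9364/20⌋ = 15 → P; lat ⌊113.6880/10⌋ = 11 → L.
Square (2°×1°, digits 0–9): lon ⌊1.9364/2⌋ = 0; lat ⌊3.6880/1⌋ = 3.
Subsquare (5′×2.5′, letters a–x): lon ⌊1.9364/0.0833333⌋ = 23 → x; lat ⌊0.6880/0.0416667⌋ = 16 → q.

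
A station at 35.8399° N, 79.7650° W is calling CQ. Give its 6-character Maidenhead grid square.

FM05cu

Add 180° to longitude and 90° to latitude: 100.2350, 125.8399.
Field (20°×10°, letters A–R): 100.2350/20 → 5 → F, 125.8399/10 → 12 → M; chars FM.
Square (2°×1°, digits 0–9): 0.2350/2 → 0, 5.8399/1 → 5; chars 05.
Subsquare (5′×2.5′, letters a–x): 0.2350/0.0833333 → 2 → c, 0.8399/0.0416667 → 20 → u; chars cu.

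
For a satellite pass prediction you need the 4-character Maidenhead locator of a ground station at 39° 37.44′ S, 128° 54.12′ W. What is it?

Shift to the Maidenhead origin (180°W, 90°S): lon 51.10, lat 50.38.
Field: 51.10/20 → 2 → C, 50.38/10 → 5 → F; chars CF.
Square: 11.10/2 → 5, 0.38/1 → 0; chars 50.

CF50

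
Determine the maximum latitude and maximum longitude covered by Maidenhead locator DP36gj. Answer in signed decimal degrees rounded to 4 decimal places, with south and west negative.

Field D=3, P=15: +3·20° lon, +15·10° lat → SW at lon -120°, lat 60°.
Square 3, 6: +3·2° lon, +6·1° lat → SW at lon -114°, lat 66°.
Subsquare g=6, j=9: +6·0.0833333° lon, +9·0.0416667° lat → SW at lon -113.5°, lat 66.375°.
Cell spans 0.0833333° lon × 0.0416667° lat. NE corner is SW corner plus one full cell.
latitude 66.4167, longitude -113.4167.

66.4167, -113.4167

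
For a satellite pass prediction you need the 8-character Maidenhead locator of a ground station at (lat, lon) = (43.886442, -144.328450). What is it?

BN73uv02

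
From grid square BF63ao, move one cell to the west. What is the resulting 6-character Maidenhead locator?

BF53xo

Longitude subsquare a = 0; −1 → -1, wraps to 23 = x, carry into square.
Longitude square 6; −1 → 5.
The latitude characters are unchanged.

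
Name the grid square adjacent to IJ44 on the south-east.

IJ53

Longitude square 4; +1 → 5.
Latitude square 4; −1 → 3.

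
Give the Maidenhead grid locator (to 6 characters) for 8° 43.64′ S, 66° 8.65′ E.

MI31bg

Shift to the Maidenhead origin (180°W, 90°S): lon 246.1442, lat 81.2727.
Field: lon ⌊246.1442/20⌋ = 12 → M; lat ⌊81.2727/10⌋ = 8 → I.
Square: lon ⌊6.1442/2⌋ = 3; lat ⌊1.2727/1⌋ = 1.
Subsquare: lon ⌊0.1442/0.0833333⌋ = 1 → b; lat ⌊0.2727/0.0416667⌋ = 6 → g.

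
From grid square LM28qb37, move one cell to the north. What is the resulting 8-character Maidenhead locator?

Latitude extended square 7; +1 → 8.
The longitude characters are unchanged.

LM28qb38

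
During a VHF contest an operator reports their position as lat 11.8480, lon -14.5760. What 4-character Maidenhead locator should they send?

IK21

Offset from 180°W / 90°S: lon 165.42°, lat 101.85°.
Field (20°×10°, letters A–R): lon ⌊165.42/20⌋ = 8 → I; lat ⌊101.85/10⌋ = 10 → K.
Square (2°×1°, digits 0–9): lon ⌊5.42/2⌋ = 2; lat ⌊1.85/1⌋ = 1.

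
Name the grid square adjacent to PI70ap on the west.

Longitude subsquare a = 0; −1 → -1, wraps to 23 = x, carry into square.
Longitude square 7; −1 → 6.
The latitude characters are unchanged.

PI60xp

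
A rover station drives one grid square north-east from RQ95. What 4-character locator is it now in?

Longitude square 9; +1 → 10, wraps to 0, carry into field.
Longitude field R = 17; +1 → 18, wraps to 0 = A, wrapping around the antimeridian.
Latitude square 5; +1 → 6.

AQ06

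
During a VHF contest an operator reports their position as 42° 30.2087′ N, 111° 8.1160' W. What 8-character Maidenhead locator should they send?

Add 180° to longitude and 90° to latitude: 68.86473, 132.50348.
Field: lon ⌊68.86473/20⌋ = 3 → D; lat ⌊132.50348/10⌋ = 13 → N.
Square: lon ⌊8.86473/2⌋ = 4; lat ⌊2.50348/1⌋ = 2.
Subsquare: lon ⌊0.86473/0.0833333⌋ = 10 → k; lat ⌊0.50348/0.0416667⌋ = 12 → m.
Extended square: lon ⌊0.03140/0.00833333⌋ = 3; lat ⌊0.00348/0.00416667⌋ = 0.

DN42km30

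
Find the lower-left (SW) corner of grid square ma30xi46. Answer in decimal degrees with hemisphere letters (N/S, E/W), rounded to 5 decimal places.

89.64167° S, 67.95000° E

Field M=12, A=0: +12·20° lon, +0·10° lat → SW at lon 60°, lat -90°.
Square 3, 0: +3·2° lon, +0·1° lat → SW at lon 66°, lat -90°.
Subsquare x=23, i=8: +23·0.0833333° lon, +8·0.0416667° lat → SW at lon 67.9167°, lat -89.6667°.
Extended square 4, 6: +4·0.00833333° lon, +6·0.00416667° lat → SW at lon 67.95°, lat -89.6417°.
latitude 89.64167° S, longitude 67.95000° E.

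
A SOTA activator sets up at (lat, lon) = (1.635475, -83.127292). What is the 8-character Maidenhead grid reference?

EJ81kp42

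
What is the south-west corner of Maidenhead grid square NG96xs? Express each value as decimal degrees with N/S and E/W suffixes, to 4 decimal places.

23.2500° S, 99.9167° E

Field N=13, G=6: +13·20° lon, +6·10° lat → SW at lon 80°, lat -30°.
Square 9, 6: +9·2° lon, +6·1° lat → SW at lon 98°, lat -24°.
Subsquare x=23, s=18: +23·0.0833333° lon, +18·0.0416667° lat → SW at lon 99.9167°, lat -23.25°.
latitude 23.2500° S, longitude 99.9167° E.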